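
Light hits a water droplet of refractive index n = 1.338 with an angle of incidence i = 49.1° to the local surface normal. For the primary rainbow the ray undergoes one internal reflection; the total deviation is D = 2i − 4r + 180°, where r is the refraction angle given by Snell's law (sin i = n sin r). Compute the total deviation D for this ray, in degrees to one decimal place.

sin r = sin 49.1° / 1.338 = 0.7559/1.338 = 0.5649; r = 34.40°.
D = 2·49.1° − 4·34.40° + 180° = 98.20° − 137.58° + 180° = 140.62°.

140.6°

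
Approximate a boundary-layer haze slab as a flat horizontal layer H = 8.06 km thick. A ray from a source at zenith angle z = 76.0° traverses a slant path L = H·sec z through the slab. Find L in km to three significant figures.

33.3 km

sec z = 1/cos 76.0° = 4.1336.
L = 8.06 × 4.1336 = 33.317 km.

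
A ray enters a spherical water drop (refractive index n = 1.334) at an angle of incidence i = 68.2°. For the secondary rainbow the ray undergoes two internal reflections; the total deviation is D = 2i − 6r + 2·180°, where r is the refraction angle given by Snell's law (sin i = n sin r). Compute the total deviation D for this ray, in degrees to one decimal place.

231.8°

sin r = sin 68.2° / 1.334 = 0.9285/1.334 = 0.6960; r = 44.11°.
D = 2·68.2° − 6·44.11° + 2·180° = 136.40° − 264.65° + 360° = 231.75°.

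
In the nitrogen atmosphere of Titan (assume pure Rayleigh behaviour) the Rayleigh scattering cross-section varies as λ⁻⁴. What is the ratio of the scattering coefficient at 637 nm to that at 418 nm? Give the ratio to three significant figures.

0.185

Rayleigh scattering ∝ λ⁻⁴, so the ratio of coefficients is the inverse fourth power of the wavelength ratio.
σ(637)/σ(418) = (418/637)⁴ = (0.6562)⁴ = 0.1854.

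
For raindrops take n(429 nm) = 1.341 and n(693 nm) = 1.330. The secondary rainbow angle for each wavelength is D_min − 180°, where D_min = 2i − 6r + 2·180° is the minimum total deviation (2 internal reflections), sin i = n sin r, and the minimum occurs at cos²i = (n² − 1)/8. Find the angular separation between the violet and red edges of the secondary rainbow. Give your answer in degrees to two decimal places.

2.86°

At 429 nm (n = 1.341): cos²i = 0.09979 → i = 71.586°, r = 45.034°, D_min = 232.966°, rainbow angle = 52.966°.
At 693 nm (n = 1.330): cos²i = 0.09611 → i = 71.940°, r = 45.630°, D_min = 230.101°, rainbow angle = 50.101°.
Angular width = |52.966° − 50.101°| = 2.865°.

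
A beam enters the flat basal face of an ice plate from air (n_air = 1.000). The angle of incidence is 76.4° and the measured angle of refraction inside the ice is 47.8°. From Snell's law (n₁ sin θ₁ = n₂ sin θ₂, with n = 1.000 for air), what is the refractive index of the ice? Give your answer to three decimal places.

n = sin θ_i / sin θ_r = sin 76.4° / sin 47.8° = 0.9720 / 0.7408 = 1.3120.

1.312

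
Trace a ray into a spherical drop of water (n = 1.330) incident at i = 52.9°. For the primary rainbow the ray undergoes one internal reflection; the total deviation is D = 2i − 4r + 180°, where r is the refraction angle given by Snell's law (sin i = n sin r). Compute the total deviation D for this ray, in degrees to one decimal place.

138.4°

sin r = sin 52.9° / 1.330 = 0.7976/1.330 = 0.5997; r = 36.85°.
D = 2·52.9° − 4·36.85° + 180° = 105.80° − 147.39° + 180° = 138.41°.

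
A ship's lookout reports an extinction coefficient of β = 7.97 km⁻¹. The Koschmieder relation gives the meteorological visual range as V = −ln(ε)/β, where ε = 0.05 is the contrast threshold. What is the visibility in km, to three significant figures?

V = −ln(0.05) / 7.97 = 2.996 / 7.97 = 0.3759 km.

0.376 km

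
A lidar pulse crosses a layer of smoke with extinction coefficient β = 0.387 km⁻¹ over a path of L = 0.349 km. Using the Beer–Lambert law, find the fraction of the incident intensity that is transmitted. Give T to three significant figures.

0.874

τ = β·L = 0.387 × 0.349 = 0.1351.
T = exp(−0.1351) = 0.8737.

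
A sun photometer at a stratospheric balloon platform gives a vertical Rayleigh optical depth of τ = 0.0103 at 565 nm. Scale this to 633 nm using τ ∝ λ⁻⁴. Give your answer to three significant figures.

0.00654

τ(633 nm) = τ(565 nm) × (565/633)⁴ = 0.0103 × (0.8926)⁴ = 0.0103 × 0.6347 = 0.0065.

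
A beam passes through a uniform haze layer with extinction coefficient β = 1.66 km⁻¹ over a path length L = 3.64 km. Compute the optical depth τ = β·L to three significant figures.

τ = β·L = 1.66 × 3.64 = 6.0424.

6.04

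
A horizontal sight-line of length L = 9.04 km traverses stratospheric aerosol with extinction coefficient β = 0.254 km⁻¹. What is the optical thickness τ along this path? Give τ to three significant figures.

τ = β·L = 0.254 × 9.04 = 2.2962.

2.30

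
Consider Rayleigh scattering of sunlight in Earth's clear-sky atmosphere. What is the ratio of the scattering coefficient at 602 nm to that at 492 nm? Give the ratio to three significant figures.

0.446

Rayleigh scattering ∝ λ⁻⁴, so the ratio of coefficients is the inverse fourth power of the wavelength ratio.
σ(602)/σ(492) = (492/602)⁴ = (0.8173)⁴ = 0.4461.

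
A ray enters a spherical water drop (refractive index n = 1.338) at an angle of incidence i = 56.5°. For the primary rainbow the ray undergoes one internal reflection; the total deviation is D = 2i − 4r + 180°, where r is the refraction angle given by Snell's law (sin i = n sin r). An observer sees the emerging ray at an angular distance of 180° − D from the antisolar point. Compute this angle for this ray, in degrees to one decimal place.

sin r = sin 56.5° / 1.338 = 0.8339/1.338 = 0.6232; r = 38.55°.
D = 2·56.5° − 4·38.55° + 180° = 113.00° − 154.21° + 180° = 138.79°.
Angle from antisolar point = 180° − D = 41.21°.

41.2°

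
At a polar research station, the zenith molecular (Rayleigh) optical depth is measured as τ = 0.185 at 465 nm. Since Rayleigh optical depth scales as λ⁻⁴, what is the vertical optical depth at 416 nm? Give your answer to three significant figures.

τ(416 nm) = τ(465 nm) × (465/416)⁴ = 0.185 × (1.1178)⁴ = 0.185 × 1.5611 = 0.2888.

0.289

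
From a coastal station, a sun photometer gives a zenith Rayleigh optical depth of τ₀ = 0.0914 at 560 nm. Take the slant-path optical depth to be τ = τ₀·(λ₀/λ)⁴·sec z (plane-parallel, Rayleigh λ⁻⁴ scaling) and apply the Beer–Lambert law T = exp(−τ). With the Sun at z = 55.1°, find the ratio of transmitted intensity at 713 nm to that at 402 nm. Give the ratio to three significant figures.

Airmass: sec 55.1° = 1.7478.
τ(713 nm) = 0.0914 × (560/713)⁴ × 1.7478 = 0.0914 × 0.3805 × 1.7478 = 0.0608.
τ(402 nm) = 0.0914 × (560/402)⁴ × 1.7478 = 0.0914 × 3.7657 × 1.7478 = 0.6016.
T(713)/T(402) = exp(τ_B − τ_A) = exp(0.5408) = 1.7173.

1.72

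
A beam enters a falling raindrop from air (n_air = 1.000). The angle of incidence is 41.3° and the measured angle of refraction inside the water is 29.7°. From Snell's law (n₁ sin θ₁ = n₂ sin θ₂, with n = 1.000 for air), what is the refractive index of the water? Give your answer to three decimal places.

n = sin θ_i / sin θ_r = sin 41.3° / sin 29.7° = 0.6600 / 0.4955 = 1.3321.

1.332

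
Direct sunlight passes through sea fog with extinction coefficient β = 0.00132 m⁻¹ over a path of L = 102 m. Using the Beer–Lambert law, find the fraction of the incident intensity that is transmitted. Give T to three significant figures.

0.874

τ = β·L = 0.00132 × 102 = 0.1346.
T = exp(−0.1346) = 0.8740.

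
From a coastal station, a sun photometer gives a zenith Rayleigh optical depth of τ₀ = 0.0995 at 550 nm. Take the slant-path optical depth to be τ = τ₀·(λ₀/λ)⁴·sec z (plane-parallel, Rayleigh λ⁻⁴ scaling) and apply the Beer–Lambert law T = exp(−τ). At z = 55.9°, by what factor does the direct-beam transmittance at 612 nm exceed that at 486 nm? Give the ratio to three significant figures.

1.19

Airmass: sec 55.9° = 1.7837.
τ(612 nm) = 0.0995 × (550/612)⁴ × 1.7837 = 0.0995 × 0.6523 × 1.7837 = 0.1158.
τ(486 nm) = 0.0995 × (550/486)⁴ × 1.7837 = 0.0995 × 1.6402 × 1.7837 = 0.2911.
T(612)/T(486) = exp(τ_B − τ_A) = exp(0.1753) = 1.1916.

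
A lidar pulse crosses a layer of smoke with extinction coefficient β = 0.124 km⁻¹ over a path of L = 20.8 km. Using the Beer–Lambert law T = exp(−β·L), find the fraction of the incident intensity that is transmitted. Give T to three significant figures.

τ = β·L = 0.124 × 20.8 = 2.5792.
T = exp(−2.5792) = 0.0758.

0.0758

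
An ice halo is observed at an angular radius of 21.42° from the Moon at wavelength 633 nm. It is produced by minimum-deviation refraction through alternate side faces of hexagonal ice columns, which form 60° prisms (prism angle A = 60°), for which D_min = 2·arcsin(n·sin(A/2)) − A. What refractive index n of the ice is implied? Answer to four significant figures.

1.304

Rearranging: n = sin((D_min + A)/2) / sin(A/2).
(D_min + A)/2 = (21.42° + 60°)/2 = 40.710°.
n = sin 40.710° / sin 30° = 0.6522 / 0.5000 = 1.3045.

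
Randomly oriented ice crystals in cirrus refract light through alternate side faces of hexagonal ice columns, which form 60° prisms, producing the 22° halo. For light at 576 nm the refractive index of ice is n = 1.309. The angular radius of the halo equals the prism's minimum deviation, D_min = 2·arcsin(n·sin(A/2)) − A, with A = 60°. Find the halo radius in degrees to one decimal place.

21.8°

n·sin(A/2) = 1.309 × sin 30° = 1.309 × 0.5000 = 0.6545.
D_min = 2·arcsin(0.6545) − 60° = 2 × 40.882° − 60° = 21.763°.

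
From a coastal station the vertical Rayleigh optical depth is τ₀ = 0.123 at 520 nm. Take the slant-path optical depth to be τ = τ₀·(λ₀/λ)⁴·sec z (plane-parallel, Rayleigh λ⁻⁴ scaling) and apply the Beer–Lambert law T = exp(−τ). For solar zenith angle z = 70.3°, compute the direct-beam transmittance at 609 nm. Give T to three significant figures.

sec 70.3° = 2.9665.
τ = 0.123 × (520/609)⁴ × 2.9665 = 0.123 × 0.5316 × 2.9665 = 0.1940.
T = exp(−0.1940) = 0.8237.

0.824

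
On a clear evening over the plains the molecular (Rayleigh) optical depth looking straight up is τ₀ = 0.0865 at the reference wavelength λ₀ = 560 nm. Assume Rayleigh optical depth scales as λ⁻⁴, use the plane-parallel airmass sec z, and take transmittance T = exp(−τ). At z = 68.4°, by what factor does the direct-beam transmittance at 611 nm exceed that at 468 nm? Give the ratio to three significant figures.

1.37

Airmass: sec 68.4° = 2.7165.
τ(611 nm) = 0.0865 × (560/611)⁴ × 2.7165 = 0.0865 × 0.7056 × 2.7165 = 0.1658.
τ(468 nm) = 0.0865 × (560/468)⁴ × 2.7165 = 0.0865 × 2.0501 × 2.7165 = 0.4817.
T(611)/T(468) = exp(τ_B − τ_A) = exp(0.3159) = 1.3715.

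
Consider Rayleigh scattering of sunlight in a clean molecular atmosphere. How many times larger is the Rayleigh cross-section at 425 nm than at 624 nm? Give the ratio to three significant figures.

Rayleigh scattering ∝ λ⁻⁴, so the ratio of coefficients is the inverse fourth power of the wavelength ratio.
σ(425)/σ(624) = (624/425)⁴ = (1.4682)⁴ = 4.647.

4.65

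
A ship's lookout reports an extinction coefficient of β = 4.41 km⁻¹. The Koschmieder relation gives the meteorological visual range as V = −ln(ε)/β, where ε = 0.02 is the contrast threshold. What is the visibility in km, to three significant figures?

0.887 km

V = −ln(0.02) / 4.41 = 3.912 / 4.41 = 0.8871 km.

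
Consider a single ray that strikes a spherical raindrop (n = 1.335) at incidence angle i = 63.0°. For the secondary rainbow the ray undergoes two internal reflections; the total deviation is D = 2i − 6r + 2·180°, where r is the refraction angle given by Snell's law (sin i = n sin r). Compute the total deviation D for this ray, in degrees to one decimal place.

234.8°

sin r = sin 63.0° / 1.335 = 0.8910/1.335 = 0.6674; r = 41.87°.
D = 2·63.0° − 6·41.87° + 2·180° = 126.00° − 251.21° + 360° = 234.79°.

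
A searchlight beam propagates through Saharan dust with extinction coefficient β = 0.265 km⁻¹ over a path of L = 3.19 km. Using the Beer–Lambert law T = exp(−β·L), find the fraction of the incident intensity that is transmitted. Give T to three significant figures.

τ = β·L = 0.265 × 3.19 = 0.8454.
T = exp(−0.8454) = 0.4294.

0.429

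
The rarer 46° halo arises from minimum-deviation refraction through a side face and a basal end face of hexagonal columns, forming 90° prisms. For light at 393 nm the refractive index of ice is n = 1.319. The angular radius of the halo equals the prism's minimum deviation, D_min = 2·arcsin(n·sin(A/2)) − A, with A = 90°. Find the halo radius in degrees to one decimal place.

n·sin(A/2) = 1.319 × sin 45° = 1.319 × 0.7071 = 0.9327.
D_min = 2·arcsin(0.9327) − 90° = 2 × 68.856° − 90° = 47.711°.

47.7°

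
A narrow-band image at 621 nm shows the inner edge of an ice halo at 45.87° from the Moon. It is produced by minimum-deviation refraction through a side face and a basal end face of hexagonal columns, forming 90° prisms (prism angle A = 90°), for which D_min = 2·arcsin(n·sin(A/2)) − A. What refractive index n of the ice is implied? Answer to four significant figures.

Rearranging: n = sin((D_min + A)/2) / sin(A/2).
(D_min + A)/2 = (45.87° + 90°)/2 = 67.935°.
n = sin 67.935° / sin 45° = 0.9268 / 0.7071 = 1.3106.

1.311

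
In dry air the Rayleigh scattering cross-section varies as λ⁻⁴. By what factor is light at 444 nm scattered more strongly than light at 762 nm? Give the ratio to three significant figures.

8.68

Rayleigh scattering ∝ λ⁻⁴, so the ratio of coefficients is the inverse fourth power of the wavelength ratio.
σ(444)/σ(762) = (762/444)⁴ = (1.7162)⁴ = 8.675.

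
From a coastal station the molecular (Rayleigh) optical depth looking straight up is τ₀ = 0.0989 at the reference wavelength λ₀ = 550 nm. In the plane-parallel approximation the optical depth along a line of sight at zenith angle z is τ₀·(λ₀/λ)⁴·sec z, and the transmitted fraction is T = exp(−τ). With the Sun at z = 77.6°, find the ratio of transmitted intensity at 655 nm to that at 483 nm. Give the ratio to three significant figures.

Airmass: sec 77.6° = 4.6569.
τ(655 nm) = 0.0989 × (550/655)⁴ × 4.6569 = 0.0989 × 0.4971 × 4.6569 = 0.2290.
τ(483 nm) = 0.0989 × (550/483)⁴ × 4.6569 = 0.0989 × 1.6814 × 4.6569 = 0.7744.
T(655)/T(483) = exp(τ_B − τ_A) = exp(0.5454) = 1.7253.

1.73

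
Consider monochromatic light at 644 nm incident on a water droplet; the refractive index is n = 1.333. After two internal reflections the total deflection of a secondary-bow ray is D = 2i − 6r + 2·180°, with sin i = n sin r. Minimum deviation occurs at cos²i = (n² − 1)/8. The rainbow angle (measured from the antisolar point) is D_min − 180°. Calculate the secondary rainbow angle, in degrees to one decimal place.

cos²i = (1.77689 − 1)/8 = 0.09711; i = arccos(0.31163) = 71.843°.
sin r = sin 71.843°/1.333 = 0.71283; r = 45.466°.
D_min = 2·71.843° − 6·45.466° + 360° = 230.891°.
Rainbow angle = D_min − 180° = 50.891°.

50.9°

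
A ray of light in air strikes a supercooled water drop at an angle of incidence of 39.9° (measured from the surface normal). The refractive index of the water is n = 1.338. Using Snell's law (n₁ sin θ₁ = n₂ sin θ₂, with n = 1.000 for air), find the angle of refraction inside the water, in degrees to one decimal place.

Snell: sin θ_r = sin θ_i / n = sin 39.9° / 1.338 = 0.6414 / 1.338 = 0.4794.
θ_r = arcsin(0.4794) = 28.65°.

28.6°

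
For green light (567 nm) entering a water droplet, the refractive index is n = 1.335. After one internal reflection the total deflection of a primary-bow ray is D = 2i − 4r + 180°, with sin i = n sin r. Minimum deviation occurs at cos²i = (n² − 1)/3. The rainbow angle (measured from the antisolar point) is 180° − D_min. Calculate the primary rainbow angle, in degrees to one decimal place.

cos²i = (1.78222 − 1)/3 = 0.26074; i = arccos(0.51063) = 59.294°.
sin r = sin 59.294°/1.335 = 0.64405; r = 40.094°.
D_min = 2·59.294° − 4·40.094° + 180° = 138.212°.
Rainbow angle = 180° − D_min = 41.788°.

41.8°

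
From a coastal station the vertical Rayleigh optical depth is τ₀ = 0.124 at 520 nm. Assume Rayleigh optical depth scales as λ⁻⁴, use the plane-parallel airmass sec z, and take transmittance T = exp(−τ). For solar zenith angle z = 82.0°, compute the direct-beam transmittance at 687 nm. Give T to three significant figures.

sec 82.0° = 7.1853.
τ = 0.124 × (520/687)⁴ × 7.1853 = 0.124 × 0.3282 × 7.1853 = 0.2925.
T = exp(−0.2925) = 0.7464.

0.746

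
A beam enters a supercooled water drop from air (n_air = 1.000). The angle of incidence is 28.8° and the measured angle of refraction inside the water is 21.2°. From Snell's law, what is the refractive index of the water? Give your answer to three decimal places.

1.332

n = sin θ_i / sin θ_r = sin 28.8° / sin 21.2° = 0.4818 / 0.3616 = 1.3322.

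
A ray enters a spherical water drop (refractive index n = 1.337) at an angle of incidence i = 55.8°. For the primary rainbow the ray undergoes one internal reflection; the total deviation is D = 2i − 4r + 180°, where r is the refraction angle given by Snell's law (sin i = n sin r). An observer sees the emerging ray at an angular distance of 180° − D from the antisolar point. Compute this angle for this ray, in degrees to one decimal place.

sin r = sin 55.8° / 1.337 = 0.8271/1.337 = 0.6186; r = 38.21°.
D = 2·55.8° − 4·38.21° + 180° = 111.60° − 152.86° + 180° = 138.74°.
Angle from antisolar point = 180° − D = 41.26°.

41.3°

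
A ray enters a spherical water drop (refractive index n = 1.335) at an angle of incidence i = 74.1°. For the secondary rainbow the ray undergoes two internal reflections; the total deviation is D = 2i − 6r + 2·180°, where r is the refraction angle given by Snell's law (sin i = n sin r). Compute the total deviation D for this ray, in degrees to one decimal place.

231.7°

sin r = sin 74.1° / 1.335 = 0.9617/1.335 = 0.7204; r = 46.09°.
D = 2·74.1° − 6·46.09° + 2·180° = 148.20° − 276.53° + 360° = 231.67°.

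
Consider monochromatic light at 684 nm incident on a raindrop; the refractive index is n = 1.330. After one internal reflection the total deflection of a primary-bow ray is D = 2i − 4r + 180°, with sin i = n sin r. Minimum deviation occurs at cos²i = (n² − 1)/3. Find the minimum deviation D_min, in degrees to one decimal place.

137.5°

cos²i = (1.76890 − 1)/3 = 0.25630; i = arccos(0.50626) = 59.585°.
sin r = sin 59.585°/1.330 = 0.64841; r = 40.422°.
D_min = 2·59.585° − 4·40.422° + 180° = 137.484°.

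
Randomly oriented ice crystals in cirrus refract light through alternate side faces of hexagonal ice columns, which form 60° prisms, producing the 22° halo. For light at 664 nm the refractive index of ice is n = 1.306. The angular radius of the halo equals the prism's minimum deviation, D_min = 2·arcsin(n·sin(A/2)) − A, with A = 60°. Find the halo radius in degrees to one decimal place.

n·sin(A/2) = 1.306 × sin 30° = 1.306 × 0.5000 = 0.6530.
D_min = 2·arcsin(0.6530) − 60° = 2 × 40.768° − 60° = 21.536°.

21.5°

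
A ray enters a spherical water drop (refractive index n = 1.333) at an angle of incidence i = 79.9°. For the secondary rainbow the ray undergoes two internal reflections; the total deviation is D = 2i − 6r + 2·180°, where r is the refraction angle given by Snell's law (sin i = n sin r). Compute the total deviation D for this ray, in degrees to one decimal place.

234.1°

sin r = sin 79.9° / 1.333 = 0.9845/1.333 = 0.7386; r = 47.61°.
D = 2·79.9° − 6·47.61° + 2·180° = 159.80° − 285.65° + 360° = 234.15°.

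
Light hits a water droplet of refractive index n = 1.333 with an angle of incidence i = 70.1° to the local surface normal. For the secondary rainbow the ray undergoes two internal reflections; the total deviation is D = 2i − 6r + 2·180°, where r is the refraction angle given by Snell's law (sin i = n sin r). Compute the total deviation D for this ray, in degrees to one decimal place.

sin r = sin 70.1° / 1.333 = 0.9403/1.333 = 0.7054; r = 44.86°.
D = 2·70.1° − 6·44.86° + 2·180° = 140.20° − 269.17° + 360° = 231.03°.

231.0°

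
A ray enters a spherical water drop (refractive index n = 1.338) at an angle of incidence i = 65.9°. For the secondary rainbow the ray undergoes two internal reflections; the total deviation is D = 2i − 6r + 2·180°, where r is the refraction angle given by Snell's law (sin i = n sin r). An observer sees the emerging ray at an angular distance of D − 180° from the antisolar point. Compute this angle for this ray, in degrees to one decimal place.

53.7°

sin r = sin 65.9° / 1.338 = 0.9128/1.338 = 0.6822; r = 43.02°.
D = 2·65.9° − 6·43.02° + 2·180° = 131.80° − 258.11° + 360° = 233.69°.
Angle from antisolar point = D − 180° = 53.69°.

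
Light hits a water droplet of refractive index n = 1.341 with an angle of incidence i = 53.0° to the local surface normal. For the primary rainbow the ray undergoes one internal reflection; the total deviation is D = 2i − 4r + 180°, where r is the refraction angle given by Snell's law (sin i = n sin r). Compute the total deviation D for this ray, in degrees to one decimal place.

sin r = sin 53.0° / 1.341 = 0.7986/1.341 = 0.5956; r = 36.55°.
D = 2·53.0° − 4·36.55° + 180° = 106.00° − 146.21° + 180° = 139.79°.

139.8°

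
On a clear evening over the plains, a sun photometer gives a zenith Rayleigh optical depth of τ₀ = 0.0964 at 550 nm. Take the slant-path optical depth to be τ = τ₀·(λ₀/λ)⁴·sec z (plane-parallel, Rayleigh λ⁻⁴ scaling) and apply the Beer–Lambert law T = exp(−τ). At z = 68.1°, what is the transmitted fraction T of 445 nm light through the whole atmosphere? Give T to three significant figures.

0.547

sec 68.1° = 2.6811.
τ = 0.0964 × (550/445)⁴ × 2.6811 = 0.0964 × 2.3335 × 2.6811 = 0.6031.
T = exp(−0.6031) = 0.5471.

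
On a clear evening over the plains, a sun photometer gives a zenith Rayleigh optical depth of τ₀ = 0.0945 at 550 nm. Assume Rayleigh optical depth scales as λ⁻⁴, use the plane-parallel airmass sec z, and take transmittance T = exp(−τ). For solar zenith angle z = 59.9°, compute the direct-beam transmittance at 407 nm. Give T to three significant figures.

sec 59.9° = 1.9940.
τ = 0.0945 × (550/407)⁴ × 1.9940 = 0.0945 × 3.3348 × 1.9940 = 0.6284.
T = exp(−0.6284) = 0.5335.

0.533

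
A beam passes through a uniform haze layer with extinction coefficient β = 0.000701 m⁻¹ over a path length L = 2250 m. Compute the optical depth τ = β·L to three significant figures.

τ = β·L = 0.000701 × 2250 = 1.5773.

1.58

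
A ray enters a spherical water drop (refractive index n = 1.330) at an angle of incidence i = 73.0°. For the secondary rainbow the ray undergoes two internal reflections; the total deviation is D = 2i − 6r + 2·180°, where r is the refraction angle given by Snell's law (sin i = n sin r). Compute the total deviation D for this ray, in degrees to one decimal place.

230.2°

sin r = sin 73.0° / 1.330 = 0.9563/1.330 = 0.7190; r = 45.97°.
D = 2·73.0° − 6·45.97° + 2·180° = 146.00° − 275.84° + 360° = 230.16°.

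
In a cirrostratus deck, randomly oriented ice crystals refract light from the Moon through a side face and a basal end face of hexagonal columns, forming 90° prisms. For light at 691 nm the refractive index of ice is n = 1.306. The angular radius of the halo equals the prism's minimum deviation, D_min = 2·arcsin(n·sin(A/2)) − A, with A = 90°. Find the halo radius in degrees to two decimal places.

n·sin(A/2) = 1.306 × sin 45° = 1.306 × 0.7071 = 0.9235.
D_min = 2·arcsin(0.9235) − 90° = 2 × 67.440° − 90° = 44.881°.

44.88°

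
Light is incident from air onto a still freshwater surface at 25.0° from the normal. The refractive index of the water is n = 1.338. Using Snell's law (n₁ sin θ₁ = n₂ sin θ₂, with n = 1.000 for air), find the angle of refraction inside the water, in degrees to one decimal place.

18.4°

Snell: sin θ_r = sin θ_i / n = sin 25.0° / 1.338 = 0.4226 / 1.338 = 0.3159.
θ_r = arcsin(0.3159) = 18.41°.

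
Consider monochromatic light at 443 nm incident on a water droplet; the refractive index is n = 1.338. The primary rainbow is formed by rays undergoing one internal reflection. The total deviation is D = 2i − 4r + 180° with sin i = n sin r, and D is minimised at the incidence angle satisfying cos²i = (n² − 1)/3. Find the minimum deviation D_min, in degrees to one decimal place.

cos²i = (1.79024 − 1)/3 = 0.26341; i = arccos(0.51324) = 59.120°.
sin r = sin 59.120°/1.338 = 0.64144; r = 39.899°.
D_min = 2·59.120° − 4·39.899° + 180° = 138.643°.

138.6°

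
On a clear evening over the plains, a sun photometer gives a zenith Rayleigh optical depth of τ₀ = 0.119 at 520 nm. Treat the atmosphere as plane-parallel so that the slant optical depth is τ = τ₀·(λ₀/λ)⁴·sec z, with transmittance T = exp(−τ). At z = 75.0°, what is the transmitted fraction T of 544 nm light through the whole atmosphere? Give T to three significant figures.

0.681

sec 75.0° = 3.8637.
τ = 0.119 × (520/544)⁴ × 3.8637 = 0.119 × 0.8349 × 3.8637 = 0.3839.
T = exp(−0.3839) = 0.6812.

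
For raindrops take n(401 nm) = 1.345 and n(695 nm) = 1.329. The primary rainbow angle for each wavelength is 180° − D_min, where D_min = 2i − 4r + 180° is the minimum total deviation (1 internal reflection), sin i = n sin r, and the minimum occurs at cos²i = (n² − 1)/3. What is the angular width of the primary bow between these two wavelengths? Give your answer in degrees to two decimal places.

At 401 nm (n = 1.345): cos²i = 0.26967 → i = 58.715°, r = 39.448°, D_min = 139.635°, rainbow angle = 40.365°.
At 695 nm (n = 1.329): cos²i = 0.25541 → i = 59.643°, r = 40.487°, D_min = 137.337°, rainbow angle = 42.663°.
Angular width = |40.365° − 42.663°| = 2.299°.

2.30°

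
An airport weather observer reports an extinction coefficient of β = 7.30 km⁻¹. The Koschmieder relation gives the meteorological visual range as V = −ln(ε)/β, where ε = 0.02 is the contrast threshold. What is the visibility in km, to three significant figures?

0.536 km

V = −ln(0.02) / 7.30 = 3.912 / 7.30 = 0.5359 km.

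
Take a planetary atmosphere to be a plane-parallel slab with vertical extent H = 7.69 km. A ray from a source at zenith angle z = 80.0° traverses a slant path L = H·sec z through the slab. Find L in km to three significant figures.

sec z = 1/cos 80.0° = 5.7588.
L = 7.69 × 5.7588 = 44.285 km.

44.3 km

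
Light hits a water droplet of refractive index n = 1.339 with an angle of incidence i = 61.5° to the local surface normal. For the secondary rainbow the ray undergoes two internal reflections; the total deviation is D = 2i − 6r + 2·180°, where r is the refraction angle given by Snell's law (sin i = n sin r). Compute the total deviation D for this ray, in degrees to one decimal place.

236.9°

sin r = sin 61.5° / 1.339 = 0.8788/1.339 = 0.6563; r = 41.02°.
D = 2·61.5° − 6·41.02° + 2·180° = 123.00° − 246.12° + 360° = 236.88°.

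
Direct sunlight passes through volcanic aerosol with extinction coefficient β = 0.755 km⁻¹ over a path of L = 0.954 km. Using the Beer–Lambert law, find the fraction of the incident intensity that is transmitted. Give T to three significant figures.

τ = β·L = 0.755 × 0.954 = 0.7203.
T = exp(−0.7203) = 0.4866.

0.487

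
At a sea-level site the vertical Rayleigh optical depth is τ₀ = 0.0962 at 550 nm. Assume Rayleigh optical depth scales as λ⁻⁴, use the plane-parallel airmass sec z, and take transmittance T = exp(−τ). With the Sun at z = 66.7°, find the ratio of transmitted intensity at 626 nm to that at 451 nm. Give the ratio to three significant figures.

1.48

Airmass: sec 66.7° = 2.5282.
τ(626 nm) = 0.0962 × (550/626)⁴ × 2.5282 = 0.0962 × 0.5959 × 2.5282 = 0.1449.
τ(451 nm) = 0.0962 × (550/451)⁴ × 2.5282 = 0.0962 × 2.2118 × 2.5282 = 0.5379.
T(626)/T(451) = exp(τ_B − τ_A) = exp(0.3930) = 1.4814.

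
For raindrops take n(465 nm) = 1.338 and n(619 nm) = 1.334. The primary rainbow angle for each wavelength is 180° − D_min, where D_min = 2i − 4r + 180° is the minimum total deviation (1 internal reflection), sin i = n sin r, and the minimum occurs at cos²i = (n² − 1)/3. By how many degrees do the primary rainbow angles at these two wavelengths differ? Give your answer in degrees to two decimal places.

0.58°

At 465 nm (n = 1.338): cos²i = 0.26341 → i = 59.120°, r = 39.899°, D_min = 138.643°, rainbow angle = 41.357°.
At 619 nm (n = 1.334): cos²i = 0.25985 → i = 59.352°, r = 40.159°, D_min = 138.067°, rainbow angle = 41.933°.
Angular width = |41.357° − 41.933°| = 0.576°.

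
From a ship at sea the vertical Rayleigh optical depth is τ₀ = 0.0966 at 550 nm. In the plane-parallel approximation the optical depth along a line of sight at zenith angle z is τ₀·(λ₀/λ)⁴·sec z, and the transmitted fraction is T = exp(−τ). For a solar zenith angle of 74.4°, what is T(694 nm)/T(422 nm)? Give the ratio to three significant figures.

2.45

Airmass: sec 74.4° = 3.7186.
τ(694 nm) = 0.0966 × (550/694)⁴ × 3.7186 = 0.0966 × 0.3945 × 3.7186 = 0.1417.
τ(422 nm) = 0.0966 × (550/422)⁴ × 3.7186 = 0.0966 × 2.8854 × 3.7186 = 1.0365.
T(694)/T(422) = exp(τ_B − τ_A) = exp(0.8948) = 2.4468.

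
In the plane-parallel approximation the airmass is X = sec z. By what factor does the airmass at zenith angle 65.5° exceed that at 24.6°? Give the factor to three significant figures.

2.19

X(65.5°)/X(24.6°) = sec 65.5° / sec 24.6° = cos 24.6° / cos 65.5° = 0.9092/0.4147 = 2.1926.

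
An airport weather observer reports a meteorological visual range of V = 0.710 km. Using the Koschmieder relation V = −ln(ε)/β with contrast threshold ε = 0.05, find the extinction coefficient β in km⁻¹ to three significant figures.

β = −ln(0.05) / V = 2.996 / 0.710 = 4.2193 km⁻¹.

4.22 km⁻¹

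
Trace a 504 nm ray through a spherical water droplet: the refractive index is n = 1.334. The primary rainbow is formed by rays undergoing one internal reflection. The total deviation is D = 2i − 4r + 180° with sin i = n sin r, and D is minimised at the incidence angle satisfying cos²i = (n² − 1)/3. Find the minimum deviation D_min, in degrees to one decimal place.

cos²i = (1.77956 − 1)/3 = 0.25985; i = arccos(0.50976) = 59.352°.
sin r = sin 59.352°/1.334 = 0.64492; r = 40.159°.
D_min = 2·59.352° − 4·40.159° + 180° = 138.067°.

138.1°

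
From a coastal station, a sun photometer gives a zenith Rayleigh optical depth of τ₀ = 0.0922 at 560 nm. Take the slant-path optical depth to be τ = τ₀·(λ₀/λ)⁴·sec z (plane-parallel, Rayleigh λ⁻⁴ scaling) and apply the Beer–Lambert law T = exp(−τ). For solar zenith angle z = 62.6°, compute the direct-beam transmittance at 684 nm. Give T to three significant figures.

0.914

sec 62.6° = 2.1730.
τ = 0.0922 × (560/684)⁴ × 2.1730 = 0.0922 × 0.4493 × 2.1730 = 0.0900.
T = exp(−0.0900) = 0.9139.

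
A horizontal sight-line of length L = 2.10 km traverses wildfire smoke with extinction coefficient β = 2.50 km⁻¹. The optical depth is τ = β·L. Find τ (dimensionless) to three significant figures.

5.25

τ = β·L = 2.50 × 2.10 = 5.2500.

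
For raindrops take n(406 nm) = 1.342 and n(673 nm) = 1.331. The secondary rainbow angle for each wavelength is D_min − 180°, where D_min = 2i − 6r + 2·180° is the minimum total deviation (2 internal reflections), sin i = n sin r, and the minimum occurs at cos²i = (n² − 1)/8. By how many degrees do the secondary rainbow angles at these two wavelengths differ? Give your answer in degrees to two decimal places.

At 406 nm (n = 1.342): cos²i = 0.10012 → i = 71.554°, r = 44.981°, D_min = 233.222°, rainbow angle = 53.222°.
At 673 nm (n = 1.331): cos²i = 0.09645 → i = 71.907°, r = 45.575°, D_min = 230.365°, rainbow angle = 50.365°.
Angular width = |53.222° − 50.365°| = 2.857°.

2.86°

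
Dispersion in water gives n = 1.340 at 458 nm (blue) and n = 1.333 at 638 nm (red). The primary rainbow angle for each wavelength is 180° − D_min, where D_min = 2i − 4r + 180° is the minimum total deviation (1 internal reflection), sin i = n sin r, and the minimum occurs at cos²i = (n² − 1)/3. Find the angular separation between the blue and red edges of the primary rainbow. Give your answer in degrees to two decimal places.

At 458 nm (n = 1.340): cos²i = 0.26520 → i = 59.004°, r = 39.770°, D_min = 138.929°, rainbow angle = 41.071°.
At 638 nm (n = 1.333): cos²i = 0.25896 → i = 59.410°, r = 40.225°, D_min = 137.922°, rainbow angle = 42.078°.
Angular width = |41.071° − 42.078°| = 1.007°.

1.01°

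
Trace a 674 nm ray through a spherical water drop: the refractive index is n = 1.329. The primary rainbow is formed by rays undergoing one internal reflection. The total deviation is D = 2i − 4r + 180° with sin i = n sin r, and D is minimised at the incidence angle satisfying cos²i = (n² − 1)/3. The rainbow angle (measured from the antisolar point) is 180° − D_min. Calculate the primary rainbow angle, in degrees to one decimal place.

42.7°

cos²i = (1.76624 − 1)/3 = 0.25541; i = arccos(0.50538) = 59.643°.
sin r = sin 59.643°/1.329 = 0.64928; r = 40.487°.
D_min = 2·59.643° − 4·40.487° + 180° = 137.337°.
Rainbow angle = 180° − D_min = 42.663°.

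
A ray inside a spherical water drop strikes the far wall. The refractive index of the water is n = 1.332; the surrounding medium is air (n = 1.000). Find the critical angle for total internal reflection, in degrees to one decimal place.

sin θ_c = n_air / n = 1.000 / 1.332 = 0.7508.
θ_c = arcsin(0.7508) = 48.66°.

48.7°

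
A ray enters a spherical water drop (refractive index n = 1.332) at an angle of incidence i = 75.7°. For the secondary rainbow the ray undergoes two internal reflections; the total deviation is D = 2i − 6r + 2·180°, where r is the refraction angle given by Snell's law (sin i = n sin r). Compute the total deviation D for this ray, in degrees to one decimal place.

231.3°

sin r = sin 75.7° / 1.332 = 0.9690/1.332 = 0.7275; r = 46.68°.
D = 2·75.7° − 6·46.68° + 2·180° = 151.40° − 280.06° + 360° = 231.34°.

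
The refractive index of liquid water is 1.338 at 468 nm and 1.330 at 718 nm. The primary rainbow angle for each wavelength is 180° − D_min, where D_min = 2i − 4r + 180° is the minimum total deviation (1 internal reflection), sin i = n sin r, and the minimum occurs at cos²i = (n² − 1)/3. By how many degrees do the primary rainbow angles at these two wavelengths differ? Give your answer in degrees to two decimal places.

1.16°

At 468 nm (n = 1.338): cos²i = 0.26341 → i = 59.120°, r = 39.899°, D_min = 138.643°, rainbow angle = 41.357°.
At 718 nm (n = 1.330): cos²i = 0.25630 → i = 59.585°, r = 40.422°, D_min = 137.484°, rainbow angle = 42.516°.
Angular width = |41.357° − 42.516°| = 1.160°.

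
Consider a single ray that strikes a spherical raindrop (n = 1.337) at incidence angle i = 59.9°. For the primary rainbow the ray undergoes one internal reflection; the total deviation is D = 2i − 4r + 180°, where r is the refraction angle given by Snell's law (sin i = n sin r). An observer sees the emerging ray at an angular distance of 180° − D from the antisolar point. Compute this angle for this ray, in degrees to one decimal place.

41.5°

sin r = sin 59.9° / 1.337 = 0.8652/1.337 = 0.6471; r = 40.32°.
D = 2·59.9° − 4·40.32° + 180° = 119.80° − 161.29° + 180° = 138.51°.
Angle from antisolar point = 180° − D = 41.49°.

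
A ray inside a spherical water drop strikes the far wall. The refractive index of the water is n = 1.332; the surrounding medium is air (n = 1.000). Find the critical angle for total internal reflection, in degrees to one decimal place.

48.7°

sin θ_c = n_air / n = 1.000 / 1.332 = 0.7508.
θ_c = arcsin(0.7508) = 48.66°.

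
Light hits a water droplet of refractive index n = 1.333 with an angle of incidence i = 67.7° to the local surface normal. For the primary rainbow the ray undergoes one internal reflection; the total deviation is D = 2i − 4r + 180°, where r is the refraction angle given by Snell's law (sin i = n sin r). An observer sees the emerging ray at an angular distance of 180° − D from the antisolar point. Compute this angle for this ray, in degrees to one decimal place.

40.4°

sin r = sin 67.7° / 1.333 = 0.9252/1.333 = 0.6941; r = 43.95°.
D = 2·67.7° − 4·43.95° + 180° = 135.40° − 175.82° + 180° = 139.58°.
Angle from antisolar point = 180° − D = 40.42°.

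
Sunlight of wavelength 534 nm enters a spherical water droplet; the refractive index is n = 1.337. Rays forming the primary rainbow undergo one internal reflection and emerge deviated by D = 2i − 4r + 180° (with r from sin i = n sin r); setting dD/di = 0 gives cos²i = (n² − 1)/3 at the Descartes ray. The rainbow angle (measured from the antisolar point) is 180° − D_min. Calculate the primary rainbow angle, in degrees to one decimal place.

cos²i = (1.78757 − 1)/3 = 0.26252; i = arccos(0.51237) = 59.178°.
sin r = sin 59.178°/1.337 = 0.64231; r = 39.964°.
D_min = 2·59.178° − 4·39.964° + 180° = 138.500°.
Rainbow angle = 180° − D_min = 41.500°.

41.5°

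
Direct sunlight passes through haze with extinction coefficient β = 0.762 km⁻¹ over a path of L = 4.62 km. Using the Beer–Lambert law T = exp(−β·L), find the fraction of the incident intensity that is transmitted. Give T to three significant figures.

τ = β·L = 0.762 × 4.62 = 3.5204.
T = exp(−3.5204) = 0.0296.

0.0296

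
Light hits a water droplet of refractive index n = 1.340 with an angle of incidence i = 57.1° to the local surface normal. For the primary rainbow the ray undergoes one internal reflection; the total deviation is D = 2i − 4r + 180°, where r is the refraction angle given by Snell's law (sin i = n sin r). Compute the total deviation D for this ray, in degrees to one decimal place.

sin r = sin 57.1° / 1.340 = 0.8396/1.340 = 0.6266; r = 38.80°.
D = 2·57.1° − 4·38.80° + 180° = 114.20° − 155.19° + 180° = 139.01°.

139.0°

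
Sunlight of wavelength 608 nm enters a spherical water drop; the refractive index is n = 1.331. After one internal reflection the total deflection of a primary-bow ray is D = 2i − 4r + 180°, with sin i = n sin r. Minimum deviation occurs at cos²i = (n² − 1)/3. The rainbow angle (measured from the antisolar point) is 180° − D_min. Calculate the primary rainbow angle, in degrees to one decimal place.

42.4°

cos²i = (1.77156 − 1)/3 = 0.25719; i = arccos(0.50714) = 59.527°.
sin r = sin 59.527°/1.331 = 0.64753; r = 40.356°.
D_min = 2·59.527° − 4·40.356° + 180° = 137.630°.
Rainbow angle = 180° − D_min = 42.370°.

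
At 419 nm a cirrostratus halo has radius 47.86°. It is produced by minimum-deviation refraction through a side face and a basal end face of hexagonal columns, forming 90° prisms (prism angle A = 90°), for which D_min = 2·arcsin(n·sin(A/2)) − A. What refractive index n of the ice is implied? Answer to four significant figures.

Rearranging: n = sin((D_min + A)/2) / sin(A/2).
(D_min + A)/2 = (47.86° + 90°)/2 = 68.930°.
n = sin 68.930° / sin 45° = 0.9331 / 0.7071 = 1.3197.

1.320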